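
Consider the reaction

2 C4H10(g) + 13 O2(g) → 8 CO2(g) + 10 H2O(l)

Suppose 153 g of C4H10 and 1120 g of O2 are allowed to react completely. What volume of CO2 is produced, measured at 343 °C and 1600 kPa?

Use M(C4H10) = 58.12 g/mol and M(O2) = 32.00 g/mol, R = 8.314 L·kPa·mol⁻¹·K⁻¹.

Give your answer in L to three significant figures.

33.7 L

n(C4H10) = 153 / 58.12 = 2.632 mol
n(O2) = 1120 / 32.00 = 35.00 mol
For 2.632 mol C4H10, stoichiometry requires (13/2) × 2.632 = 17.11 mol O2; 35.00 mol is available, so C4H10 is limiting.
n(CO2) = (8/2) × 2.632 = 10.53 mol
V(CO2) = nRT/P = 10.53 × 8.314 × 616.15 / 1600 = 33.71 L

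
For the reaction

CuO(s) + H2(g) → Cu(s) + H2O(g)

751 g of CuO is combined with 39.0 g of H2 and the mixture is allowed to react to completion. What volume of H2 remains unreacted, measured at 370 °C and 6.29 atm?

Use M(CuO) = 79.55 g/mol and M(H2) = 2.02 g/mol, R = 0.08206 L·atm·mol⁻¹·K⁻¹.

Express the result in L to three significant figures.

n(CuO) = 751 / 79.55 = 9.441 mol
n(H2) = 39.0 / 2.02 = 19.31 mol
For 9.441 mol CuO, stoichiometry requires (1/1) × 9.441 = 9.441 mol H2; 19.31 mol is available, so CuO is limiting.
n(H2) consumed = (1/1) × 9.441 = 9.441 mol; remaining = 19.31 − 9.441 = 9.869 mol
V(H2) = nRT/P = 9.869 × 0.08206 × 643.15 / 6.29 = 82.81 L

82.8 L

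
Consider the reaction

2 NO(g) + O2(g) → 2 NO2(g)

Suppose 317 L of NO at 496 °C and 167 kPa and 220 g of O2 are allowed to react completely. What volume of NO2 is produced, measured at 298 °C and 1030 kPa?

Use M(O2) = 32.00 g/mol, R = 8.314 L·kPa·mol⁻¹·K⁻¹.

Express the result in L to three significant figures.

38.2 L

n(NO) = PV/RT = (167 × 317) / (8.314 × 769.15) = 8.279 mol
n(O2) = 220 / 32.00 = 6.875 mol
For 8.279 mol NO, stoichiometry requires (1/2) × 8.279 = 4.139 mol O2; 6.875 mol is available, so NO is limiting.
n(NO2) = (2/2) × 8.279 = 8.279 mol
V(NO2) = nRT/P = 8.279 × 8.314 × 571.15 / 1030 = 38.17 L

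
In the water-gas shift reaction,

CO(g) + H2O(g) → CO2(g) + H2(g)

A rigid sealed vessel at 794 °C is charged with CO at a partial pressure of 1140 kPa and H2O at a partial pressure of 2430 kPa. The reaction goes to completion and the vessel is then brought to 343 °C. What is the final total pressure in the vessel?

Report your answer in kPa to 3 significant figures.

2060 kPa

Because the vessel is rigid and T is held at 794 °C, work the stoichiometry in partial pressures (P_i = n_iRT/V).
P(H2O) required for 1140 kPa of CO = (1/1) × 1140 = 1140 kPa; available 2430 kPa, so CO is limiting.
P(H2O) remaining = 2430 − (1/1) × 1140 = 1290 kPa
P(gaseous products) = (1+1)/1 × 1140 = 2280 kPa
P_total at 794 °C = 1290 + 2280 = 3570 kPa
Scaling to 343 °C: P = 3570 × 616.15/1067.15 = 2061 kPa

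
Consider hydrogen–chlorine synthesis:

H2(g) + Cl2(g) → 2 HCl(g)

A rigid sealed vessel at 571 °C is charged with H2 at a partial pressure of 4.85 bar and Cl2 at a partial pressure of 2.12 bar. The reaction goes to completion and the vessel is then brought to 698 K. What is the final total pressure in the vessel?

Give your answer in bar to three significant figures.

At constant V, partial pressures at 571 °C are proportional to moles, so apply stoichiometry directly to pressures.
P(Cl2) required for 4.85 bar of H2 = (1/1) × 4.85 = 4.850 bar; available 2.12 bar, so Cl2 is limiting.
P(H2) remaining = 4.85 − (1/1) × 2.12 = 2.730 bar
P(gaseous products) = (2)/1 × 2.12 = 4.240 bar
P_total at 571 °C = 2.730 + 4.240 = 6.970 bar
Scaling to 698 K: P = 6.970 × 698/844.15 = 5.763 bar

5.76 bar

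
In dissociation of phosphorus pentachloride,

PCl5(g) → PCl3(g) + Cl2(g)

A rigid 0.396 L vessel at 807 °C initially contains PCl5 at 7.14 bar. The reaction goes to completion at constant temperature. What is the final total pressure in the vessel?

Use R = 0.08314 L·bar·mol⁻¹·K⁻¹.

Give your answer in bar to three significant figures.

14.3 bar

Rigid vessel, constant T ⇒ P scales with total gas moles (1 → 2).
P_final = (2/1) × 7.14 = 14.28 bar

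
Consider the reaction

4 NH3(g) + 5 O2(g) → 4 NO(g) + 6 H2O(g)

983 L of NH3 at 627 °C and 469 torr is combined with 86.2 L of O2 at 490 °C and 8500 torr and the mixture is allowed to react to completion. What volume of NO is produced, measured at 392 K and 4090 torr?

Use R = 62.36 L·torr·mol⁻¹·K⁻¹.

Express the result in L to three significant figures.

n(NH3) = PV/RT = (469 × 983) / (62.36 × 900.15) = 8.213 mol
n(O2) = PV/RT = (8500 × 86.2) / (62.36 × 763.15) = 15.40 mol
For 8.213 mol NH3, stoichiometry requires (5/4) × 8.213 = 10.27 mol O2; 15.40 mol is available, so NH3 is limiting.
n(NO) = (4/4) × 8.213 = 8.213 mol
V(NO) = nRT/P = 8.213 × 62.36 × 392 / 4090 = 49.09 L

49.1 L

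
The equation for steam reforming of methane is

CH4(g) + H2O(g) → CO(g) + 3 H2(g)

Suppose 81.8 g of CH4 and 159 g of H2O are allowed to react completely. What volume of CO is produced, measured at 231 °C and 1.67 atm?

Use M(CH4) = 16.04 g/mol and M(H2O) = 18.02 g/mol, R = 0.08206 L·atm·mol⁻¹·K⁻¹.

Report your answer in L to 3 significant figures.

126 L

n(CH4) = 81.8 / 16.04 = 5.100 mol
n(H2O) = 159 / 18.02 = 8.824 mol
For 5.100 mol CH4, stoichiometry requires (1/1) × 5.100 = 5.100 mol H2O; 8.824 mol is available, so CH4 is limiting.
n(CO) = (1/1) × 5.100 = 5.100 mol
V(CO) = nRT/P = 5.100 × 0.08206 × 504.15 / 1.67 = 126.3 L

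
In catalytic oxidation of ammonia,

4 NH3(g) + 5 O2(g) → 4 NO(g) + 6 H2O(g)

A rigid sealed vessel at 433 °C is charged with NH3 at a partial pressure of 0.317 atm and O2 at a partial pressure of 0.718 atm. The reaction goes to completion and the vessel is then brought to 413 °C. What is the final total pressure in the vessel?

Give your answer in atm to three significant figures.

1.08 atm

At constant V, partial pressures at 433 °C are proportional to moles, so apply stoichiometry directly to pressures.
P(O2) required for 0.317 atm of NH3 = (5/4) × 0.317 = 0.3962 atm; available 0.718 atm, so NH3 is limiting.
P(O2) remaining = 0.718 − (5/4) × 0.317 = 0.3217 atm
P(gaseous products) = (4+6)/4 × 0.317 = 0.7925 atm
P_total at 433 °C = 0.3217 + 0.7925 = 1.114 atm
Scaling to 413 °C: P = 1.114 × 686.15/706.15 = 1.082 atm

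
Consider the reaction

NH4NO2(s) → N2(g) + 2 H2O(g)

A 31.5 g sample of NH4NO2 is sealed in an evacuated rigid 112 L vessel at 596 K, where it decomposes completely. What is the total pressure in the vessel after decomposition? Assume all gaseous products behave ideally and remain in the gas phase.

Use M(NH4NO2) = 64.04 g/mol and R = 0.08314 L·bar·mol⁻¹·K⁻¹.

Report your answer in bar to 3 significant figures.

0.653 bar

n(NH4NO2) = 31.5 / 64.04 = 0.4919 mol
n(gas produced) = (3/1) × 0.4919 = 1.476 mol
P = nRT/V = 1.476 × 0.08314 × 596 / 112 = 0.6530 bar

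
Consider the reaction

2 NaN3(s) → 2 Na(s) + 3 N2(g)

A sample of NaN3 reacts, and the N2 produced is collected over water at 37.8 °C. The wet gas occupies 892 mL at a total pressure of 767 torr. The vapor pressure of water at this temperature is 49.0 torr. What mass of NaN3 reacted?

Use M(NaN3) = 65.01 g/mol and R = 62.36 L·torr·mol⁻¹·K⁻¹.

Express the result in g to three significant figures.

P(N2) = 767 − 49.0 = 718.0 torr
n(N2) = PV/RT = (718.0 × 0.8920) / (62.36 × 310.95) = 0.03303 mol
n(NaN3) = (2/3) × 0.03303 = 0.02202 mol
m(NaN3) = 0.02202 × 65.01 = 1.432 g

1.43 g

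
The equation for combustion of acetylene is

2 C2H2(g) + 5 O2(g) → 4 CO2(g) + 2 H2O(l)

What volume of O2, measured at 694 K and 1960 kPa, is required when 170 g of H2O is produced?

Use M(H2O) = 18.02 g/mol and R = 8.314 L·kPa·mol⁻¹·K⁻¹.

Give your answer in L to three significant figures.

69.4 L

n(H2O) = 170.0 / 18.02 = 9.434 mol
n(O2) = (5/2) × 9.434 = 23.58 mol
V = nRT/P = 23.58 × 8.314 × 694 / 1960 = 69.42 L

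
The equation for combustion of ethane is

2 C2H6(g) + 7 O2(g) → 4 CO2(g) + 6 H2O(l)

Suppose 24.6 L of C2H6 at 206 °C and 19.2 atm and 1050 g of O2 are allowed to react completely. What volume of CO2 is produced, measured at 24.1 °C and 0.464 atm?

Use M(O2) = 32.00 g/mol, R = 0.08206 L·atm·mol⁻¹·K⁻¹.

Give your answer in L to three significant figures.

986 L

n(C2H6) = PV/RT = (19.2 × 24.6) / (0.08206 × 479.15) = 12.01 mol
n(O2) = 1050 / 32.00 = 32.81 mol
For 12.01 mol C2H6, stoichiometry requires (7/2) × 12.01 = 42.03 mol O2; 32.81 mol is available, so O2 is limiting.
n(CO2) = (4/7) × 32.81 = 18.75 mol
V(CO2) = nRT/P = 18.75 × 0.08206 × 297.25 / 0.464 = 985.7 L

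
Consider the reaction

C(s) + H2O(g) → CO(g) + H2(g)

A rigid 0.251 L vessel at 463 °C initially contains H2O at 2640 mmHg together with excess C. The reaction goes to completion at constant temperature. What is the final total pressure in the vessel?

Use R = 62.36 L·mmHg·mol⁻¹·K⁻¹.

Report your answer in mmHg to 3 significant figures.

At constant T and V, P ∝ n(gas): 1 mol gas → 2 mol gas.
P_final = (2/1) × 2640 = 5280 mmHg

5280 mmHg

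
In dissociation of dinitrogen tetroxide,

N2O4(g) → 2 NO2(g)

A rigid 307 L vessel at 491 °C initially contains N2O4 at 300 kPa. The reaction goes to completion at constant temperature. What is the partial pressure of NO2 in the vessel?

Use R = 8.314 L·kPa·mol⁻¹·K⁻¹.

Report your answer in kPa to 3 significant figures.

n(N2O4)₀ = PV/RT = (300 × 307) / (8.314 × 764.15) = 14.50 mol
n(NO2) = (2/1) × 14.50 = 29.00 mol
P(NO2) = nRT/V = 29.00 × 8.314 × 764.15 / 307 = 600.1 kPa

600 kPa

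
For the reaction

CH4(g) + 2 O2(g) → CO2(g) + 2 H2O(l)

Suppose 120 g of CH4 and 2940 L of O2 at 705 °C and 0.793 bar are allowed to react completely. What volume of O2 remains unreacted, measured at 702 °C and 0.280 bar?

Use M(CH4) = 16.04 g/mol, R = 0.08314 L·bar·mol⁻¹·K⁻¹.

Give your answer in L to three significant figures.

3970 L

n(CH4) = 120 / 16.04 = 7.481 mol
n(O2) = PV/RT = (0.793 × 2940) / (0.08314 × 978.15) = 28.67 mol
For 7.481 mol CH4, stoichiometry requires (2/1) × 7.481 = 14.96 mol O2; 28.67 mol is available, so CH4 is limiting.
n(O2) consumed = (2/1) × 7.481 = 14.96 mol; remaining = 28.67 − 14.96 = 13.71 mol
V(O2) = nRT/P = 13.71 × 0.08314 × 975.15 / 0.280 = 3970 L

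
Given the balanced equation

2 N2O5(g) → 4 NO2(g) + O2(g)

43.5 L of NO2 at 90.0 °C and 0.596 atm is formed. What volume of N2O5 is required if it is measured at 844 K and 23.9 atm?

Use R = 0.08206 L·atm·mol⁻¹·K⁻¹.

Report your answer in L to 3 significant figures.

n(NO2) = PV/RT = (0.596 × 43.5) / (0.08206 × 363.15) = 0.8700 mol
n(N2O5) = (2/4) × 0.8700 = 0.4350 mol
V = nRT/P = 0.4350 × 0.08206 × 844 / 23.9 = 1.261 L

1.26 L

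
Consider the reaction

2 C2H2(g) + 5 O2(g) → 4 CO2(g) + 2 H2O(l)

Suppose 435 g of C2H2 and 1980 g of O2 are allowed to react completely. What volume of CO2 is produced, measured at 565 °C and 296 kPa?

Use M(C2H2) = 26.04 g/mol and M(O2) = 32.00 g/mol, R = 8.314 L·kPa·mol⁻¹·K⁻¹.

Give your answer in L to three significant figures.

787 L

n(C2H2) = 435 / 26.04 = 16.71 mol
n(O2) = 1980 / 32.00 = 61.88 mol
For 16.71 mol C2H2, stoichiometry requires (5/2) × 16.71 = 41.78 mol O2; 61.88 mol is available, so C2H2 is limiting.
n(CO2) = (4/2) × 16.71 = 33.42 mol
V(CO2) = nRT/P = 33.42 × 8.314 × 838.15 / 296 = 786.8 L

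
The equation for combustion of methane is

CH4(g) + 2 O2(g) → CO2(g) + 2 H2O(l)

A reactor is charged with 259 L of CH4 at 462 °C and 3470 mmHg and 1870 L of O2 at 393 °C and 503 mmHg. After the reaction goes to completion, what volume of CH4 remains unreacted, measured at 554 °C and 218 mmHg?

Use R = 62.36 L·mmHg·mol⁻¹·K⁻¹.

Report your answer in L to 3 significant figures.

n(CH4) = PV/RT = (3470 × 259) / (62.36 × 735.15) = 19.60 mol
n(O2) = PV/RT = (503 × 1870) / (62.36 × 666.15) = 22.64 mol
For 19.60 mol CH4, stoichiometry requires (2/1) × 19.60 = 39.20 mol O2; 22.64 mol is available, so O2 is limiting.
n(CH4) consumed = (1/2) × 22.64 = 11.32 mol; remaining = 19.60 − 11.32 = 8.280 mol
V(CH4) = nRT/P = 8.280 × 62.36 × 827.15 / 218 = 1959 L

1960 L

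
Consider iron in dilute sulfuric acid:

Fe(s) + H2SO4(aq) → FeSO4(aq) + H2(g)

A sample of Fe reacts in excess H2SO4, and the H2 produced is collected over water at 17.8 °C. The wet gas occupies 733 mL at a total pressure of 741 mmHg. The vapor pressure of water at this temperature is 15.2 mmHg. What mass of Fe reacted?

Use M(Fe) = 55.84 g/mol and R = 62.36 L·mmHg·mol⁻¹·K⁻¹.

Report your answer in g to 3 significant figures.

1.64 g

P(H2) = 741 − 15.2 = 725.8 mmHg
n(H2) = PV/RT = (725.8 × 0.7330) / (62.36 × 290.95) = 0.02932 mol
n(Fe) = (1/1) × 0.02932 = 0.02932 mol
m(Fe) = 0.02932 × 55.84 = 1.637 g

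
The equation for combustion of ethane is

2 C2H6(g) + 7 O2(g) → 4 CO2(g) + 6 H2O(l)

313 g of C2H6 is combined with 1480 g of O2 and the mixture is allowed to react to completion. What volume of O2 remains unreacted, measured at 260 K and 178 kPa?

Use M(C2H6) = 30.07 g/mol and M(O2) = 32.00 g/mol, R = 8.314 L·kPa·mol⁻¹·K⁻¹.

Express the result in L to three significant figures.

119 L

n(C2H6) = 313 / 30.07 = 10.41 mol
n(O2) = 1480 / 32.00 = 46.25 mol
For 10.41 mol C2H6, stoichiometry requires (7/2) × 10.41 = 36.44 mol O2; 46.25 mol is available, so C2H6 is limiting.
n(O2) consumed = (7/2) × 10.41 = 36.44 mol; remaining = 46.25 − 36.44 = 9.810 mol
V(O2) = nRT/P = 9.810 × 8.314 × 260 / 178 = 119.1 L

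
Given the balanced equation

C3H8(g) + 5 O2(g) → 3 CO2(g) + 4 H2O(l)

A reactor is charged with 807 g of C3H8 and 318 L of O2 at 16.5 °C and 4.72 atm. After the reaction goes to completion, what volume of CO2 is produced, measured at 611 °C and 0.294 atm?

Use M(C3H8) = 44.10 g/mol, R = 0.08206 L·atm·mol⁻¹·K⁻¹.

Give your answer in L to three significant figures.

n(C3H8) = 807 / 44.10 = 18.30 mol
n(O2) = PV/RT = (4.72 × 318) / (0.08206 × 289.65) = 63.15 mol
For 18.30 mol C3H8, stoichiometry requires (5/1) × 18.30 = 91.50 mol O2; 63.15 mol is available, so O2 is limiting.
n(CO2) = (3/5) × 63.15 = 37.89 mol
V(CO2) = nRT/P = 37.89 × 0.08206 × 884.15 / 0.294 = 9350 L

9350 L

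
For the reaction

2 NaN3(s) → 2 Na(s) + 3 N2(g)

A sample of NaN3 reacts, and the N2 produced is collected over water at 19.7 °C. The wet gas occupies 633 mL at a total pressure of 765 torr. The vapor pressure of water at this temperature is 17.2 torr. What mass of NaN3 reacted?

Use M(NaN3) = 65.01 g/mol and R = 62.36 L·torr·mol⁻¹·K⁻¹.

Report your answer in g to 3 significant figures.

1.12 g

P(N2) = 765 − 17.2 = 747.8 torr
n(N2) = PV/RT = (747.8 × 0.6330) / (62.36 × 292.85) = 0.02592 mol
n(NaN3) = (2/3) × 0.02592 = 0.01728 mol
m(NaN3) = 0.01728 × 65.01 = 1.123 g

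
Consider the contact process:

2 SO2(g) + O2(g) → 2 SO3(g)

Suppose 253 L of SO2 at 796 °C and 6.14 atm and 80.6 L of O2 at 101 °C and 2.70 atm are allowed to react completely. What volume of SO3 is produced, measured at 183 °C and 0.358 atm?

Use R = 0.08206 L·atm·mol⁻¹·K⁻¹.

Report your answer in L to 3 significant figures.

n(SO2) = PV/RT = (6.14 × 253) / (0.08206 × 1069.15) = 17.71 mol
n(O2) = PV/RT = (2.70 × 80.6) / (0.08206 × 374.15) = 7.088 mol
For 17.71 mol SO2, stoichiometry requires (1/2) × 17.71 = 8.855 mol O2; 7.088 mol is available, so O2 is limiting.
n(SO3) = (2/1) × 7.088 = 14.18 mol
V(SO3) = nRT/P = 14.18 × 0.08206 × 456.15 / 0.358 = 1483 L

1480 L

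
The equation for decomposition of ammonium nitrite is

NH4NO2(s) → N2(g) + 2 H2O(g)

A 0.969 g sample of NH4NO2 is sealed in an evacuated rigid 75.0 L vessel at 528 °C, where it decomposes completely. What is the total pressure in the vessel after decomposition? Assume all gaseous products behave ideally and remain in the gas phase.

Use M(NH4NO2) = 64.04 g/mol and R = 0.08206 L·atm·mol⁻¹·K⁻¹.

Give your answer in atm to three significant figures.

0.0398 atm

n(NH4NO2) = 0.969 / 64.04 = 0.01513 mol
n(gas produced) = (3/1) × 0.01513 = 0.04539 mol
P = nRT/V = 0.04539 × 0.08206 × 801.15 / 75.0 = 0.03979 atm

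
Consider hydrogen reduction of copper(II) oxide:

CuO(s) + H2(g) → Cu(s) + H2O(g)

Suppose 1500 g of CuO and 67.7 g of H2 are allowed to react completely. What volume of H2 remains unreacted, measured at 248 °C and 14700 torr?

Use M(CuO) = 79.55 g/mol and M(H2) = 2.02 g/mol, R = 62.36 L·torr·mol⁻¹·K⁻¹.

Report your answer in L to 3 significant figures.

32.4 L

n(CuO) = 1500 / 79.55 = 18.86 mol
n(H2) = 67.7 / 2.02 = 33.51 mol
For 18.86 mol CuO, stoichiometry requires (1/1) × 18.86 = 18.86 mol H2; 33.51 mol is available, so CuO is limiting.
n(H2) consumed = (1/1) × 18.86 = 18.86 mol; remaining = 33.51 − 18.86 = 14.65 mol
V(H2) = nRT/P = 14.65 × 62.36 × 521.15 / 14700 = 32.39 L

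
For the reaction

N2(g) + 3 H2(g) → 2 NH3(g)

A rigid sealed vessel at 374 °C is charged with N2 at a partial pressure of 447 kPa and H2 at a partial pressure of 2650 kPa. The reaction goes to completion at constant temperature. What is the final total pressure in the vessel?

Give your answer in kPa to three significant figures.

At constant V, partial pressures at 374 °C are proportional to moles, so apply stoichiometry directly to pressures.
P(H2) required for 447 kPa of N2 = (3/1) × 447 = 1341 kPa; available 2650 kPa, so N2 is limiting.
P(H2) remaining = 2650 − (3/1) × 447 = 1309 kPa
P(gaseous products) = (2)/1 × 447 = 894.0 kPa
P_total at 374 °C = 1309 + 894.0 = 2203 kPa

2200 kPa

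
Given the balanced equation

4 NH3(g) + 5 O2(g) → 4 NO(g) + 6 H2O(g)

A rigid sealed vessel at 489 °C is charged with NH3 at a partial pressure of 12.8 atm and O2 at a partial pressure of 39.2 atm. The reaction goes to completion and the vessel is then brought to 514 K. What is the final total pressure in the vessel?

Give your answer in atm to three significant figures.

37.2 atm

At constant V, partial pressures at 489 °C are proportional to moles, so apply stoichiometry directly to pressures.
P(O2) required for 12.8 atm of NH3 = (5/4) × 12.8 = 16.00 atm; available 39.2 atm, so NH3 is limiting.
P(O2) remaining = 39.2 − (5/4) × 12.8 = 23.20 atm
P(gaseous products) = (4+6)/4 × 12.8 = 32.00 atm
P_total at 489 °C = 23.20 + 32.00 = 55.20 atm
Scaling to 514 K: P = 55.20 × 514/762.15 = 37.23 atm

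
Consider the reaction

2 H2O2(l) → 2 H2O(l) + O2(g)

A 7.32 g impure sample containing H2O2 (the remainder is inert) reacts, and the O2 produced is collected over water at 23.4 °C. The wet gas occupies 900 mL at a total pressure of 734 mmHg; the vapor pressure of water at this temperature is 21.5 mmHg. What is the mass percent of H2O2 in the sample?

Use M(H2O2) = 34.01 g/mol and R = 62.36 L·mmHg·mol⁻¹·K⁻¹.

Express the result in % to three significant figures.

32.2 %

P(O2) = 734 − 21.5 = 712.5 mmHg
n(O2) = PV/RT = (712.5 × 0.9000) / (62.36 × 296.55) = 0.03468 mol
n(H2O2) = (2/1) × 0.03468 = 0.06936 mol
m(H2O2) = 0.06936 × 34.01 = 2.359 g
%H2O2 = 2.359 / 7.32 × 100 = 32.23%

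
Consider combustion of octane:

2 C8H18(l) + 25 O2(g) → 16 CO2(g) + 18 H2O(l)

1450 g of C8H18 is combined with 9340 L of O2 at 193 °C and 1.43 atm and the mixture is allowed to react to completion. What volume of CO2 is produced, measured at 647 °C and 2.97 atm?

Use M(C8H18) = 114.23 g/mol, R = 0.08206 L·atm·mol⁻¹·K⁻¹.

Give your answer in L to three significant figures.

n(C8H18) = 1450 / 114.23 = 12.69 mol
n(O2) = PV/RT = (1.43 × 9340) / (0.08206 × 466.15) = 349.2 mol
For 12.69 mol C8H18, stoichiometry requires (25/2) × 12.69 = 158.6 mol O2; 349.2 mol is available, so C8H18 is limiting.
n(CO2) = (16/2) × 12.69 = 101.5 mol
V(CO2) = nRT/P = 101.5 × 0.08206 × 920.15 / 2.97 = 2580 L

2580 L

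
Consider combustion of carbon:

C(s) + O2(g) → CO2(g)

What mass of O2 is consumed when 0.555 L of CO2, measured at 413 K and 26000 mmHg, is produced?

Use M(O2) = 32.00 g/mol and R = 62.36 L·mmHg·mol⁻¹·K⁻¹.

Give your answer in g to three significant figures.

n(CO2) = PV/RT = (26000 × 0.555) / (62.36 × 413) = 0.5603 mol
n(O2) = (1/1) × 0.5603 = 0.5603 mol
m(O2) = 0.5603 × 32.00 = 17.93 g

17.9 g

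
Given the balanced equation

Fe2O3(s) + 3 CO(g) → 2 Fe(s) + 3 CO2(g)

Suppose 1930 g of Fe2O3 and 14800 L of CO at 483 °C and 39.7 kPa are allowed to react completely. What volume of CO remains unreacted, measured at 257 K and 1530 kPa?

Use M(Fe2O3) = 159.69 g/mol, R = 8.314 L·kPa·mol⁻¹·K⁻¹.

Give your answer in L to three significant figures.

79.9 L

n(Fe2O3) = 1930 / 159.69 = 12.09 mol
n(CO) = PV/RT = (39.7 × 14800) / (8.314 × 756.15) = 93.46 mol
For 12.09 mol Fe2O3, stoichiometry requires (3/1) × 12.09 = 36.27 mol CO; 93.46 mol is available, so Fe2O3 is limiting.
n(CO) consumed = (3/1) × 12.09 = 36.27 mol; remaining = 93.46 − 36.27 = 57.19 mol
V(CO) = nRT/P = 57.19 × 8.314 × 257 / 1530 = 79.87 L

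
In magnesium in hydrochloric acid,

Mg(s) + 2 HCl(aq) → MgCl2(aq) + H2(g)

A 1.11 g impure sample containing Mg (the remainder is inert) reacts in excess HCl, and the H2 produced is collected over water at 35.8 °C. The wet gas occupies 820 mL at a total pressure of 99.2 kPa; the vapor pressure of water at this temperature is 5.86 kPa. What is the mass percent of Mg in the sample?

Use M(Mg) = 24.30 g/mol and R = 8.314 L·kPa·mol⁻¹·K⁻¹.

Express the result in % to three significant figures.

65.2 %

P(H2) = 99.2 − 5.86 = 93.34 kPa
n(H2) = PV/RT = (93.34 × 0.8200) / (8.314 × 308.95) = 0.02980 mol
n(Mg) = (1/1) × 0.02980 = 0.02980 mol
m(Mg) = 0.02980 × 24.30 = 0.7241 g
%Mg = 0.7241 / 1.11 × 100 = 65.23%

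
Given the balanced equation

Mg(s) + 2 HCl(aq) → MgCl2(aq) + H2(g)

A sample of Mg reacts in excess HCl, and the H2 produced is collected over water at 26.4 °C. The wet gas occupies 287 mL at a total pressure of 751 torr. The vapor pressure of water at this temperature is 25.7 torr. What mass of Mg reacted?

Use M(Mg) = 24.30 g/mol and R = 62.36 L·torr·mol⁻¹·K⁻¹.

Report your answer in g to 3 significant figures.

0.271 g

P(H2) = 751 − 25.7 = 725.3 torr
n(H2) = PV/RT = (725.3 × 0.2870) / (62.36 × 299.55) = 0.01114 mol
n(Mg) = (1/1) × 0.01114 = 0.01114 mol
m(Mg) = 0.01114 × 24.30 = 0.2707 g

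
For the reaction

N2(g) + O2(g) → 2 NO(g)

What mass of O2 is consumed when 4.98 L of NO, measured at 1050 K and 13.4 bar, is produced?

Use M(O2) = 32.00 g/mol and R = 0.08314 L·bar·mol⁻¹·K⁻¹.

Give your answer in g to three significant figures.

12.2 g

n(NO) = PV/RT = (13.4 × 4.98) / (0.08314 × 1050) = 0.7644 mol
n(O2) = (1/2) × 0.7644 = 0.3822 mol
m(O2) = 0.3822 × 32.00 = 12.23 g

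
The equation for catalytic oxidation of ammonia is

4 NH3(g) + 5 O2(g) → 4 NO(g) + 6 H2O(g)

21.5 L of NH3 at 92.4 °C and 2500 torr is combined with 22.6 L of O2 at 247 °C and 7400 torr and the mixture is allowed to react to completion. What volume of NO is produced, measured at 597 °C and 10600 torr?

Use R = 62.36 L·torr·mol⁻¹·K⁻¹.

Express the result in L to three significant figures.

n(NH3) = PV/RT = (2500 × 21.5) / (62.36 × 365.55) = 2.358 mol
n(O2) = PV/RT = (7400 × 22.6) / (62.36 × 520.15) = 5.156 mol
For 2.358 mol NH3, stoichiometry requires (5/4) × 2.358 = 2.948 mol O2; 5.156 mol is available, so NH3 is limiting.
n(NO) = (4/4) × 2.358 = 2.358 mol
V(NO) = nRT/P = 2.358 × 62.36 × 870.15 / 10600 = 12.07 L

12.1 L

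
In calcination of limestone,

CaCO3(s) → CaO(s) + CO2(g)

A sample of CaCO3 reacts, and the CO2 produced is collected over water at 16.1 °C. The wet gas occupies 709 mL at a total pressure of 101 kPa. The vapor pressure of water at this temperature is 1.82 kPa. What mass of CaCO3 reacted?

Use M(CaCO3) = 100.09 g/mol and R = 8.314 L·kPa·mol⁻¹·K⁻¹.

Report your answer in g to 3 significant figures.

2.93 g

P(CO2) = 101 − 1.82 = 99.18 kPa
n(CO2) = PV/RT = (99.18 × 0.7090) / (8.314 × 289.25) = 0.02924 mol
n(CaCO3) = (1/1) × 0.02924 = 0.02924 mol
m(CaCO3) = 0.02924 × 100.09 = 2.927 g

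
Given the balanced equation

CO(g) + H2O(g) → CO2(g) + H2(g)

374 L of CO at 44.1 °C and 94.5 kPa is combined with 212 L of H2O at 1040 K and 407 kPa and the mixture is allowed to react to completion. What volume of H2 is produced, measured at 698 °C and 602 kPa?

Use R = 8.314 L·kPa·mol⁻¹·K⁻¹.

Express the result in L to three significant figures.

n(CO) = PV/RT = (94.5 × 374) / (8.314 × 317.25) = 13.40 mol
n(H2O) = PV/RT = (407 × 212) / (8.314 × 1040) = 9.979 mol
For 13.40 mol CO, stoichiometry requires (1/1) × 13.40 = 13.40 mol H2O; 9.979 mol is available, so H2O is limiting.
n(H2) = (1/1) × 9.979 = 9.979 mol
V(H2) = nRT/P = 9.979 × 8.314 × 971.15 / 602 = 133.8 L

134 L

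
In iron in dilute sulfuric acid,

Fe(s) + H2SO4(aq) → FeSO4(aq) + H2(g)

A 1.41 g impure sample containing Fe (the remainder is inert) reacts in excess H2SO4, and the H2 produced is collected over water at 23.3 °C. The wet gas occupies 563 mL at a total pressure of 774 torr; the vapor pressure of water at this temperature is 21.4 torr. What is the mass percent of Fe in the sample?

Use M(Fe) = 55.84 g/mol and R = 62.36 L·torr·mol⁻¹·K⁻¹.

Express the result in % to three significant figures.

P(H2) = 774 − 21.4 = 752.6 torr
n(H2) = PV/RT = (752.6 × 0.5630) / (62.36 × 296.45) = 0.02292 mol
n(Fe) = (1/1) × 0.02292 = 0.02292 mol
m(Fe) = 0.02292 × 55.84 = 1.280 g
%Fe = 1.280 / 1.41 × 100 = 90.78%

90.8 %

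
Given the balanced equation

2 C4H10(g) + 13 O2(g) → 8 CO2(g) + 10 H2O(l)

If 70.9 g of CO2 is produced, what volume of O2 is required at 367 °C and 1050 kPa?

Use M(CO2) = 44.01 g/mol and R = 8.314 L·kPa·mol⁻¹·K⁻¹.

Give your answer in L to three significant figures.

n(CO2) = 70.90 / 44.01 = 1.611 mol
n(O2) = (13/8) × 1.611 = 2.618 mol
V = nRT/P = 2.618 × 8.314 × 640.15 / 1050 = 13.27 L

13.3 L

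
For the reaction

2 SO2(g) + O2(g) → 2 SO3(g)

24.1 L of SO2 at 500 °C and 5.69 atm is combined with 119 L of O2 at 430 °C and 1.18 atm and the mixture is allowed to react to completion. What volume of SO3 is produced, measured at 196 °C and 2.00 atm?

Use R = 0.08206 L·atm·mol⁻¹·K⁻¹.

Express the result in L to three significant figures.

41.6 L

n(SO2) = PV/RT = (5.69 × 24.1) / (0.08206 × 773.15) = 2.161 mol
n(O2) = PV/RT = (1.18 × 119) / (0.08206 × 703.15) = 2.434 mol
For 2.161 mol SO2, stoichiometry requires (1/2) × 2.161 = 1.081 mol O2; 2.434 mol is available, so SO2 is limiting.
n(SO3) = (2/2) × 2.161 = 2.161 mol
V(SO3) = nRT/P = 2.161 × 0.08206 × 469.15 / 2.00 = 41.60 L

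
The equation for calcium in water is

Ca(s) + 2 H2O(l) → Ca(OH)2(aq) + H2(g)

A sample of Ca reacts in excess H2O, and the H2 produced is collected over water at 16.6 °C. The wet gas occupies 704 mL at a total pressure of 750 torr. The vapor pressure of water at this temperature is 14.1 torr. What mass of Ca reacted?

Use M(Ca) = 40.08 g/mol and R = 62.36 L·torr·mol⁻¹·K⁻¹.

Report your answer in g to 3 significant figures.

P(H2) = 750 − 14.1 = 735.9 torr
n(H2) = PV/RT = (735.9 × 0.7040) / (62.36 × 289.75) = 0.02867 mol
n(Ca) = (1/1) × 0.02867 = 0.02867 mol
m(Ca) = 0.02867 × 40.08 = 1.149 g

1.15 g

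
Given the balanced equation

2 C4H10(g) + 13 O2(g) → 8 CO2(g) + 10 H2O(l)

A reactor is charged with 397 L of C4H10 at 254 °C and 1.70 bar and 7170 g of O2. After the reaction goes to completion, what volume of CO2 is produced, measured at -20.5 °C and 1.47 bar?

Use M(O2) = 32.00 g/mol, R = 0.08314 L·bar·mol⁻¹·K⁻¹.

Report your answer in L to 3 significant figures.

880 L

n(C4H10) = PV/RT = (1.70 × 397) / (0.08314 × 527.15) = 15.40 mol
n(O2) = 7170 / 32.00 = 224.1 mol
For 15.40 mol C4H10, stoichiometry requires (13/2) × 15.40 = 100.1 mol O2; 224.1 mol is available, so C4H10 is limiting.
n(CO2) = (8/2) × 15.40 = 61.60 mol
V(CO2) = nRT/P = 61.60 × 0.08314 × 252.65 / 1.47 = 880.2 L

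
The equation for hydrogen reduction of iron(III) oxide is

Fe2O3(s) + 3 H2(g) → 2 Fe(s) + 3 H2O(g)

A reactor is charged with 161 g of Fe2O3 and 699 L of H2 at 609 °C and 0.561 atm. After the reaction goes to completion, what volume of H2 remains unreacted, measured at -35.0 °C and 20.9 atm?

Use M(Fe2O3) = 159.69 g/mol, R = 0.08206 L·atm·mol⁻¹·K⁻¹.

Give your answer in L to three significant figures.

n(Fe2O3) = 161 / 159.69 = 1.008 mol
n(H2) = PV/RT = (0.561 × 699) / (0.08206 × 882.15) = 5.417 mol
For 1.008 mol Fe2O3, stoichiometry requires (3/1) × 1.008 = 3.024 mol H2; 5.417 mol is available, so Fe2O3 is limiting.
n(H2) consumed = (3/1) × 1.008 = 3.024 mol; remaining = 5.417 − 3.024 = 2.393 mol
V(H2) = nRT/P = 2.393 × 0.08206 × 238.15 / 20.9 = 2.238 L

2.24 L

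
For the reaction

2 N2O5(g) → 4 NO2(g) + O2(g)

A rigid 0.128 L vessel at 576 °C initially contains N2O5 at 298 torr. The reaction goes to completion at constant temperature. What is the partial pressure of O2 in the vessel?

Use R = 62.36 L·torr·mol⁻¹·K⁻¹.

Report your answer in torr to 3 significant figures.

149 torr

n(N2O5)₀ = PV/RT = (298 × 0.128) / (62.36 × 849.15) = 0.0007203 mol
n(O2) = (1/2) × 0.0007203 = 0.0003601 mol
P(O2) = nRT/V = 0.0003601 × 62.36 × 849.15 / 0.128 = 149.0 torr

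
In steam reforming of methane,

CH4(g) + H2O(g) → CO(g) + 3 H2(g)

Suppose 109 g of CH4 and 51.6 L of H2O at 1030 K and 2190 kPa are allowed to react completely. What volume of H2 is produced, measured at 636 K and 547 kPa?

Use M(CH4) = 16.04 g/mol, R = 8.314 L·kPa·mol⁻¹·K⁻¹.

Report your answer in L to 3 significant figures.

197 L

n(CH4) = 109 / 16.04 = 6.796 mol
n(H2O) = PV/RT = (2190 × 51.6) / (8.314 × 1030) = 13.20 mol
For 6.796 mol CH4, stoichiometry requires (1/1) × 6.796 = 6.796 mol H2O; 13.20 mol is available, so CH4 is limiting.
n(H2) = (3/1) × 6.796 = 20.39 mol
V(H2) = nRT/P = 20.39 × 8.314 × 636 / 547 = 197.1 L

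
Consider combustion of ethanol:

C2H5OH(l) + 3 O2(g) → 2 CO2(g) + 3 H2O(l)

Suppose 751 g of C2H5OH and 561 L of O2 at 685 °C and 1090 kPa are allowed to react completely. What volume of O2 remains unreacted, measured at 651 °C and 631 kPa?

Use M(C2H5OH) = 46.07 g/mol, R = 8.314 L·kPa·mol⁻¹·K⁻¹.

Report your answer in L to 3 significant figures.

339 L

n(C2H5OH) = 751 / 46.07 = 16.30 mol
n(O2) = PV/RT = (1090 × 561) / (8.314 × 958.15) = 76.76 mol
For 16.30 mol C2H5OH, stoichiometry requires (3/1) × 16.30 = 48.90 mol O2; 76.76 mol is available, so C2H5OH is limiting.
n(O2) consumed = (3/1) × 16.30 = 48.90 mol; remaining = 76.76 − 48.90 = 27.86 mol
V(O2) = nRT/P = 27.86 × 8.314 × 924.15 / 631 = 339.2 L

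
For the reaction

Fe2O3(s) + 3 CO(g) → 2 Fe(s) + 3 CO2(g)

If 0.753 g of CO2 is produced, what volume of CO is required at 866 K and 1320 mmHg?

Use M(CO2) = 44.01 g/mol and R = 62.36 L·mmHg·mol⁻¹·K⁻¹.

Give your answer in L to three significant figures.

0.700 L

n(CO2) = 0.7530 / 44.01 = 0.01711 mol
n(CO) = (3/3) × 0.01711 = 0.01711 mol
V = nRT/P = 0.01711 × 62.36 × 866 / 1320 = 0.7000 L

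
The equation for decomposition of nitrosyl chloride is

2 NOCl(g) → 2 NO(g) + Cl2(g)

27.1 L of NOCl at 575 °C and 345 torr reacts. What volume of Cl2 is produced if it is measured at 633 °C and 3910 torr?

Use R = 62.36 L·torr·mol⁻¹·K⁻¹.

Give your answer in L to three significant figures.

n(NOCl) = PV/RT = (345 × 27.1) / (62.36 × 848.15) = 0.1768 mol
n(Cl2) = (1/2) × 0.1768 = 0.08840 mol
V = nRT/P = 0.08840 × 62.36 × 906.15 / 3910 = 1.278 L

1.28 L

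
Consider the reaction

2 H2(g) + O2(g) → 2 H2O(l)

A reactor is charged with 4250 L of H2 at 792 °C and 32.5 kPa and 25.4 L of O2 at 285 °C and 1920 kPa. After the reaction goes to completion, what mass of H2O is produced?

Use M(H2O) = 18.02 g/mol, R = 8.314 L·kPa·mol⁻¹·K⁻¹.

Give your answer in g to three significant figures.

281 g

n(H2) = PV/RT = (32.5 × 4250) / (8.314 × 1065.15) = 15.60 mol
n(O2) = PV/RT = (1920 × 25.4) / (8.314 × 558.15) = 10.51 mol
For 15.60 mol H2, stoichiometry requires (1/2) × 15.60 = 7.800 mol O2; 10.51 mol is available, so H2 is limiting.
n(H2O) = (2/2) × 15.60 = 15.60 mol
m(H2O) = 15.60 × 18.02 = 281.1 g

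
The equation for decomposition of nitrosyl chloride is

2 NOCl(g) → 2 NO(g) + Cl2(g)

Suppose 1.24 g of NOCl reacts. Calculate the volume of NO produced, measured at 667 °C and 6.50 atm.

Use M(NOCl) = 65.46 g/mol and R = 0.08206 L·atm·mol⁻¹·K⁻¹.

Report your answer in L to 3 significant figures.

0.225 L

n(NOCl) = 1.240 / 65.46 = 0.01894 mol
n(NO) = (2/2) × 0.01894 = 0.01894 mol
V = nRT/P = 0.01894 × 0.08206 × 940.15 / 6.50 = 0.2248 L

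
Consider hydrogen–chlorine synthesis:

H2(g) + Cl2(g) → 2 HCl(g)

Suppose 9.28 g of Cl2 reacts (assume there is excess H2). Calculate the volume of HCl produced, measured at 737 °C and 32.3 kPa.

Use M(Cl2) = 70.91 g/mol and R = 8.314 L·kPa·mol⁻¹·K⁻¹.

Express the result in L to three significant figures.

n(Cl2) = 9.280 / 70.91 = 0.1309 mol
n(HCl) = (2/1) × 0.1309 = 0.2618 mol
V = nRT/P = 0.2618 × 8.314 × 1010.15 / 32.3 = 68.07 L

68.1 L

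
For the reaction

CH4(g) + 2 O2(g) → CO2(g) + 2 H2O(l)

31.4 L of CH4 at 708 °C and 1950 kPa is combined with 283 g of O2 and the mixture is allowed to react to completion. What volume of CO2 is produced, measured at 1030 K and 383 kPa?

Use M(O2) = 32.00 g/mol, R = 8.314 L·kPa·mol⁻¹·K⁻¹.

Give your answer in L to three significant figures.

98.9 L

n(CH4) = PV/RT = (1950 × 31.4) / (8.314 × 981.15) = 7.506 mol
n(O2) = 283 / 32.00 = 8.844 mol
For 7.506 mol CH4, stoichiometry requires (2/1) × 7.506 = 15.01 mol O2; 8.844 mol is available, so O2 is limiting.
n(CO2) = (1/2) × 8.844 = 4.422 mol
V(CO2) = nRT/P = 4.422 × 8.314 × 1030 / 383 = 98.87 L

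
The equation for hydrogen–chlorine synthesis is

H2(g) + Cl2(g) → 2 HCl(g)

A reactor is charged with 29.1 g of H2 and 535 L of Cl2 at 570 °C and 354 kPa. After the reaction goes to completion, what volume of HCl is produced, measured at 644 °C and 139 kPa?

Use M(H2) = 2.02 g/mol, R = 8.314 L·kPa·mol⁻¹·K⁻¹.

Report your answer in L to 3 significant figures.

1580 L

n(H2) = 29.1 / 2.02 = 14.41 mol
n(Cl2) = PV/RT = (354 × 535) / (8.314 × 843.15) = 27.02 mol
For 14.41 mol H2, stoichiometry requires (1/1) × 14.41 = 14.41 mol Cl2; 27.02 mol is available, so H2 is limiting.
n(HCl) = (2/1) × 14.41 = 28.82 mol
V(HCl) = nRT/P = 28.82 × 8.314 × 917.15 / 139 = 1581 L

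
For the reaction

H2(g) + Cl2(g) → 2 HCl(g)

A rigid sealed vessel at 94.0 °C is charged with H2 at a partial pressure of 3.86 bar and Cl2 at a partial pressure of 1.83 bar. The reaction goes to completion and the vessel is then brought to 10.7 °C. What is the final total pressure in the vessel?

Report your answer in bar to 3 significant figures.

4.40 bar

Because the vessel is rigid and T is held at 94.0 °C, work the stoichiometry in partial pressures (P_i = n_iRT/V).
P(Cl2) required for 3.86 bar of H2 = (1/1) × 3.86 = 3.860 bar; available 1.83 bar, so Cl2 is limiting.
P(H2) remaining = 3.86 − (1/1) × 1.83 = 2.030 bar
P(gaseous products) = (2)/1 × 1.83 = 3.660 bar
P_total at 94.0 °C = 2.030 + 3.660 = 5.690 bar
Scaling to 10.7 °C: P = 5.690 × 283.85/367.15 = 4.399 bar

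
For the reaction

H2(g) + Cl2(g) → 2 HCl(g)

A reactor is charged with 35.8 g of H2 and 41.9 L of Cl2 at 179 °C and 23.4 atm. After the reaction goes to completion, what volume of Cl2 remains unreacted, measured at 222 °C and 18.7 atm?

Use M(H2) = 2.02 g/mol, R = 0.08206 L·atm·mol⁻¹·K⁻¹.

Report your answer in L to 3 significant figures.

18.9 L

n(H2) = 35.8 / 2.02 = 17.72 mol
n(Cl2) = PV/RT = (23.4 × 41.9) / (0.08206 × 452.15) = 26.43 mol
For 17.72 mol H2, stoichiometry requires (1/1) × 17.72 = 17.72 mol Cl2; 26.43 mol is available, so H2 is limiting.
n(Cl2) consumed = (1/1) × 17.72 = 17.72 mol; remaining = 26.43 − 17.72 = 8.710 mol
V(Cl2) = nRT/P = 8.710 × 0.08206 × 495.15 / 18.7 = 18.93 L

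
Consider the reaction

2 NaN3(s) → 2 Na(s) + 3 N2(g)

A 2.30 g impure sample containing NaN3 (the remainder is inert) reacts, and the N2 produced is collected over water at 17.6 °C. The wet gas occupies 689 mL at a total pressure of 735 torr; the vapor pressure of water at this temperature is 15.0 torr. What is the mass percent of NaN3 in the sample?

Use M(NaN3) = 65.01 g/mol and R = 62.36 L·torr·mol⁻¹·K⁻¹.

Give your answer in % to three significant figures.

P(N2) = 735 − 15.0 = 720.0 torr
n(N2) = PV/RT = (720.0 × 0.6890) / (62.36 × 290.75) = 0.02736 mol
n(NaN3) = (2/3) × 0.02736 = 0.01824 mol
m(NaN3) = 0.01824 × 65.01 = 1.186 g
%NaN3 = 1.186 / 2.30 × 100 = 51.57%

51.6 %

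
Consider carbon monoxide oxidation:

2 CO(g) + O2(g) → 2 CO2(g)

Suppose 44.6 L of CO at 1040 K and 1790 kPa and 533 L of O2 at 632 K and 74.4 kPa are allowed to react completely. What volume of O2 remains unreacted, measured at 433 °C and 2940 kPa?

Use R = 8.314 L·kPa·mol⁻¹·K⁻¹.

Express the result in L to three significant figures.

n(CO) = PV/RT = (1790 × 44.6) / (8.314 × 1040) = 9.233 mol
n(O2) = PV/RT = (74.4 × 533) / (8.314 × 632) = 7.547 mol
For 9.233 mol CO, stoichiometry requires (1/2) × 9.233 = 4.617 mol O2; 7.547 mol is available, so CO is limiting.
n(O2) consumed = (1/2) × 9.233 = 4.617 mol; remaining = 7.547 − 4.617 = 2.930 mol
V(O2) = nRT/P = 2.930 × 8.314 × 706.15 / 2940 = 5.851 L

5.85 L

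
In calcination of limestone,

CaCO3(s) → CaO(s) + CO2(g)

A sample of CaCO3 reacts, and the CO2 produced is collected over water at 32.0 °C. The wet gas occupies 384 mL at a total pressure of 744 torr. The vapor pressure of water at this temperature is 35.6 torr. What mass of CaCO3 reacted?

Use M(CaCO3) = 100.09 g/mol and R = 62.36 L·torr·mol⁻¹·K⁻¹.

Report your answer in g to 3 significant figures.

P(CO2) = 744 − 35.6 = 708.4 torr
n(CO2) = PV/RT = (708.4 × 0.3840) / (62.36 × 305.15) = 0.01430 mol
n(CaCO3) = (1/1) × 0.01430 = 0.01430 mol
m(CaCO3) = 0.01430 × 100.09 = 1.431 g

1.43 g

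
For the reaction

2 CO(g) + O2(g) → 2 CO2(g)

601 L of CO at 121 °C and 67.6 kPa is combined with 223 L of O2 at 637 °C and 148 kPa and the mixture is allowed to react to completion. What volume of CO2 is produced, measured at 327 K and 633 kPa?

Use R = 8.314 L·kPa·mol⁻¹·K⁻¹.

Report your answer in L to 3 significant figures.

37.5 L

n(CO) = PV/RT = (67.6 × 601) / (8.314 × 394.15) = 12.40 mol
n(O2) = PV/RT = (148 × 223) / (8.314 × 910.15) = 4.362 mol
For 12.40 mol CO, stoichiometry requires (1/2) × 12.40 = 6.200 mol O2; 4.362 mol is available, so O2 is limiting.
n(CO2) = (2/1) × 4.362 = 8.724 mol
V(CO2) = nRT/P = 8.724 × 8.314 × 327 / 633 = 37.47 L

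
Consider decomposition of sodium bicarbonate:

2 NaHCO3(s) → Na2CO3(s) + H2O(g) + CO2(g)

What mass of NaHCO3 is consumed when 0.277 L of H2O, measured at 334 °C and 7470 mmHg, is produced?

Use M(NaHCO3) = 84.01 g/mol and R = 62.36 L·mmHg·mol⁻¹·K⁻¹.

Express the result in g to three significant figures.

n(H2O) = PV/RT = (7470 × 0.277) / (62.36 × 607.15) = 0.05465 mol
n(NaHCO3) = (2/1) × 0.05465 = 0.1093 mol
m(NaHCO3) = 0.1093 × 84.01 = 9.182 g

9.18 g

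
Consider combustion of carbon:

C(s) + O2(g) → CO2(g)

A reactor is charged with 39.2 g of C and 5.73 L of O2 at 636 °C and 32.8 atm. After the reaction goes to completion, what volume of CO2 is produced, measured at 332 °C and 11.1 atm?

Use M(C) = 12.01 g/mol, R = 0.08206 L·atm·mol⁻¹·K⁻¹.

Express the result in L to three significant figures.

11.3 L

n(C) = 39.2 / 12.01 = 3.264 mol
n(O2) = PV/RT = (32.8 × 5.73) / (0.08206 × 909.15) = 2.519 mol
For 3.264 mol C, stoichiometry requires (1/1) × 3.264 = 3.264 mol O2; 2.519 mol is available, so O2 is limiting.
n(CO2) = (1/1) × 2.519 = 2.519 mol
V(CO2) = nRT/P = 2.519 × 0.08206 × 605.15 / 11.1 = 11.27 L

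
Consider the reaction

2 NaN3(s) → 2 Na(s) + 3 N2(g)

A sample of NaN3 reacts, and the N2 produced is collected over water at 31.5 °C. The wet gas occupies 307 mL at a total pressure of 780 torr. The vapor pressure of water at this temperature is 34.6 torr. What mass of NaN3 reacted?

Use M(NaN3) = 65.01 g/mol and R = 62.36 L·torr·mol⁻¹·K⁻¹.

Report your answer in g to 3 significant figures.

0.522 g

P(N2) = 780 − 34.6 = 745.4 torr
n(N2) = PV/RT = (745.4 × 0.3070) / (62.36 × 304.65) = 0.01205 mol
n(NaN3) = (2/3) × 0.01205 = 0.008033 mol
m(NaN3) = 0.008033 × 65.01 = 0.5222 g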